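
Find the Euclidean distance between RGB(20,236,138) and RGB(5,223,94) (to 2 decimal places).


d = √[(R₁-R₂)² + (G₁-G₂)² + (B₁-B₂)²]
d = √[(20-5)² + (236-223)² + (138-94)²]
d = √[225 + 169 + 1936]
d = √2330
d ≈ 48.27


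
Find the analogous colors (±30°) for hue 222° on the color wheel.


Base hue: 222°
Left analog: (222 - 30) mod 360 = 192°
Right analog: (222 + 30) mod 360 = 252°
Analogous hues = 192° and 252°


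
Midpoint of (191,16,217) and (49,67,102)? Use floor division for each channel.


Midpoint: each channel = ⌊(C₁+C₂)/2⌋
R: ⌊(191+49)/2⌋ = 120
G: ⌊(16+67)/2⌋ = 41
B: ⌊(217+102)/2⌋ = 159
= RGB(120, 41, 159)


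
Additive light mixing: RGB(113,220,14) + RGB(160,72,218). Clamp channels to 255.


Additive: each channel = min(255, C₁+C₂)
R: 113+160 = 273 → 255
G: 220+72 = 292 → 255
B: 14+218 = 232 → 232
= RGB(255, 255, 232)


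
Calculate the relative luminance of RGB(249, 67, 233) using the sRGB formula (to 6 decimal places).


Linearize each channel (sRGB transfer function): c = v/255; c_lin = c/12.92 if c ≤ 0.04045, else ((c+0.055)/1.055)^2.4
  R: 249/255 ≈ 0.976471 > 0.04045 → ((0.976471+0.055)/1.055)^2.4 ≈ 0.947307
  G: 67/255 ≈ 0.262745 > 0.04045 → ((0.262745+0.055)/1.055)^2.4 ≈ 0.056128
  B: 233/255 ≈ 0.913725 > 0.04045 → ((0.913725+0.055)/1.055)^2.4 ≈ 0.814847
R_lin = 0.947307, G_lin = 0.056128, B_lin = 0.814847
L = 0.2126×R + 0.7152×G + 0.0722×B
L = 0.2126×0.947307 + 0.7152×0.056128 + 0.0722×0.814847
L ≈ 0.300372


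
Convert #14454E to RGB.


14 → 20 (R)
45 → 69 (G)
4E → 78 (B)
= RGB(20, 69, 78)


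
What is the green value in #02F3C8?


Color: #02F3C8
R = 02 = 2
G = F3 = 243
B = C8 = 200
Green = 243


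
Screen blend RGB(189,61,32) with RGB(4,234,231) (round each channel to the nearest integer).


Screen: C = 255 - (255-A)×(255-B)/255, rounded to nearest integer
R: 255 - (255-189)×(255-4)/255 = 255 - 16566/255 ≈ 255 - 64.965 = 190.035 → 190
G: 255 - (255-61)×(255-234)/255 = 255 - 4074/255 ≈ 255 - 15.976 = 239.024 → 239
B: 255 - (255-32)×(255-231)/255 = 255 - 5352/255 ≈ 255 - 20.988 = 234.012 → 234
= RGB(190, 239, 234)


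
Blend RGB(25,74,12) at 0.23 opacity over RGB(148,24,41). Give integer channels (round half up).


C = α×F + (1-α)×B, with 1-α = 0.77
R: 0.23×25 + 0.77×148 = 5.75 + 113.96 = 119.71 → 120
G: 0.23×74 + 0.77×24 = 17.02 + 18.48 = 35.50 → 36
B: 0.23×12 + 0.77×41 = 2.76 + 31.57 = 34.33 → 34
= RGB(120, 36, 34)


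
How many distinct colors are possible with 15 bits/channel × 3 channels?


Total bits = 15 bits/channel × 3 channels = 45 bits
Distinct colors = 2^45
= 35,184,372,088,832 colors


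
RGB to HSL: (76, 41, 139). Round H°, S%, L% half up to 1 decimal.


Normalize: R'=76/255≈0.2980, G'=41/255≈0.1608, B'=139/255≈0.5451
Max=139/255, Min=41/255, Δ=Max-Min=98/255
L = (Max+Min)/2 = (139+41)/510 = 180/510 = 0.35294… → L = 35.3%
L ≤ 0.5 → S = Δ/(Max+Min) = 98/(139+41) = 98/180 = 0.54444… → S = 54.4%
(the 1/255 factors cancel in S and H, so raw channel differences can be used)
Max is B' → H = 60 × ((R-G)/Δ + 4) = 60 × ((76-41)/98 + 4)
  35/98 + 4 = 0.3571… + 4 = 4.3571…
  H = 60 × 4.3571… = 261.428…° → H = 261.4°
= HSL(261.4°, 54.4%, 35.3%)


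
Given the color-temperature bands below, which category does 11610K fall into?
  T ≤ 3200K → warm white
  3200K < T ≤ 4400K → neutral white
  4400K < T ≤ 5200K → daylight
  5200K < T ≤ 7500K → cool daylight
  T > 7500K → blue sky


Temperature: 11610K
11610K > 7500K → blue sky
Classification: blue sky


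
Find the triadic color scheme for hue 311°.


Triadic: equally spaced at 120° intervals
H1 = 311°
H2 = (311 + 120) mod 360 = 71°
H3 = (311 + 240) mod 360 = 191°
Triadic = 311°, 71°, 191°


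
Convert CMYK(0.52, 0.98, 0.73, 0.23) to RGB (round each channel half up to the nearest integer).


R = 255 × (1-C) × (1-K) = 255 × 0.48 × 0.77 = 94.248 → 94
G = 255 × (1-M) × (1-K) = 255 × 0.02 × 0.77 = 3.927 → 4
B = 255 × (1-Y) × (1-K) = 255 × 0.27 × 0.77 = 53.0145 → 53
= RGB(94, 4, 53)


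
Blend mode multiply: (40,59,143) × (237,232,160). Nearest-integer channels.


Multiply: C = A×B/255, rounded to nearest integer
R: 40×237/255 = 9480/255 ≈ 37.176 → 37
G: 59×232/255 = 13688/255 ≈ 53.678 → 54
B: 143×160/255 = 22880/255 ≈ 89.725 → 90
= RGB(37, 54, 90)


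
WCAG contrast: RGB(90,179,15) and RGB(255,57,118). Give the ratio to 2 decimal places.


Linearize each sRGB channel c=v/255: c/12.92 if c ≤ 0.04045 else ((c+0.055)/1.055)^2.4
L = 0.2126×R_lin + 0.7152×G_lin + 0.0722×B_lin
Color 1 (90,179,15):
  R=90: 90/255≈0.3529 > 0.04045 → ((0.3529+0.055)/1.055)^2.4 ≈ 0.10224
  G=179: 179/255≈0.7020 > 0.04045 → ((0.7020+0.055)/1.055)^2.4 ≈ 0.45079
  B=15: 15/255≈0.0588 > 0.04045 → ((0.0588+0.055)/1.055)^2.4 ≈ 0.00478
  L1 = 0.2126×0.10224 + 0.7152×0.45079 + 0.0722×0.00478 ≈ 0.34448
Color 2 (255,57,118):
  R=255: 255/255≈1.0000 > 0.04045 → ((1.0000+0.055)/1.055)^2.4 ≈ 1.00000
  G=57: 57/255≈0.2235 > 0.04045 → ((0.2235+0.055)/1.055)^2.4 ≈ 0.04092
  B=118: 118/255≈0.4627 > 0.04045 → ((0.4627+0.055)/1.055)^2.4 ≈ 0.18116
  L2 = 0.2126×1.00000 + 0.7152×0.04092 + 0.0722×0.18116 ≈ 0.25494
Lighter = 0.34448, Darker = 0.25494
Ratio = (L_lighter + 0.05) / (L_darker + 0.05)
Ratio = (0.34448 + 0.05) / (0.25494 + 0.05) = 0.39448 / 0.30494 ≈ 1.2936
Ratio ≈ 1.29:1


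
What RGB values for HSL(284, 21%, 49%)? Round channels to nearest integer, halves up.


H=284°, S=0.21, L=0.49
C = (1-|2L-1|)×S = (1-|-0.02|)×0.21 = 0.2058
H' = H/60 = 284/60 ≈ 4.7333; X = C×(1-|H' mod 2 - 1|) = 0.15092
m = L - C/2 = 0.49 - 0.1029 = 0.3871
Sector ⌊H'⌋ = 4 → (R',G',B') = (0.15092, 0.0, 0.2058)
RGB = ((R'+m)×255, (G'+m)×255, (B'+m)×255) = (137.1951, 98.7105, 151.1895)
Round half up → RGB(137, 99, 151)


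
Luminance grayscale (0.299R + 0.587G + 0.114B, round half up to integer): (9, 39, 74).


Gray = 0.299×R + 0.587×G + 0.114×B
Gray = 0.299×9 + 0.587×39 + 0.114×74
Gray = 2.691 + 22.893 + 8.436
Gray = 34.020 → round half up → 34
Gray = 34


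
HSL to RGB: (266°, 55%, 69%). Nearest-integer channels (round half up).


H=266°, S=0.55, L=0.69
C = (1-|2L-1|)×S = (1-|0.38|)×0.55 = 0.341
H' = H/60 = 266/60 ≈ 4.4333; X = C×(1-|H' mod 2 - 1|) ≈ 0.1478
m = L - C/2 = 0.69 - 0.1705 = 0.5195
Sector ⌊H'⌋ = 4 → (R',G',B') = (≈0.1478, 0.0, 0.341)
RGB = ((R'+m)×255, (G'+m)×255, (B'+m)×255) = (170.153, 132.4725, 219.4275)
Round half up → RGB(170, 132, 219)


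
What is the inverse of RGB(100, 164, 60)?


Invert: (255-R, 255-G, 255-B)
R: 255-100 = 155
G: 255-164 = 91
B: 255-60 = 195
= RGB(155, 91, 195)


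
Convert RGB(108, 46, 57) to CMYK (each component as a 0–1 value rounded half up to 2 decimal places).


R'=108/255≈0.4235, G'=46/255≈0.1804, B'=57/255≈0.2235
K = 1 - max(R',G',B') = 1 - 108/255 = 147/255 = 0.57647… → 0.58
(1-R'-K)/(1-K) simplifies to (max-R)/max with max = 108:
C = (108-108)/108 = 0/108 = 0 → 0.00
M = (108-46)/108 = 62/108 = 0.57407… → 0.57
Y = (108-57)/108 = 51/108 = 0.47222… → 0.47
= CMYK(0.00, 0.57, 0.47, 0.58)


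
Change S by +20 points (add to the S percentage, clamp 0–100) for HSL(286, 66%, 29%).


Original S = 66%
Adjustment = +20 percentage points
New S = 66 + (20) = 86
Clamp to [0, 100] → 86
= HSL(286°, 86%, 29%)


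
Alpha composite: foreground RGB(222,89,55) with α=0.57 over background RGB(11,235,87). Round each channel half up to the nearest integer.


C = α×F + (1-α)×B, with 1-α = 0.43
R: 0.57×222 + 0.43×11 = 126.54 + 4.73 = 131.27 → 131
G: 0.57×89 + 0.43×235 = 50.73 + 101.05 = 151.78 → 152
B: 0.57×55 + 0.43×87 = 31.35 + 37.41 = 68.76 → 69
= RGB(131, 152, 69)


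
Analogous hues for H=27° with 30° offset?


Base hue: 27°
Left analog: (27 - 30) mod 360 = 357°
Right analog: (27 + 30) mod 360 = 57°
Analogous hues = 357° and 57°


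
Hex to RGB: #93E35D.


93 → 147 (R)
E3 → 227 (G)
5D → 93 (B)
= RGB(147, 227, 93)


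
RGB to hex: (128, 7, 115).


R = 128 → 80 (hex)
G = 7 → 07 (hex)
B = 115 → 73 (hex)
Hex = #800773


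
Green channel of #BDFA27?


Color: #BDFA27
R = BD = 189
G = FA = 250
B = 27 = 39
Green = 250


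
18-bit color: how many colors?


Colors = 2^bits = 2^18
= 262,144 colors


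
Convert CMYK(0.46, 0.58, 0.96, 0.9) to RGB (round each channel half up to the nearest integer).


R = 255 × (1-C) × (1-K) = 255 × 0.54 × 0.10 = 13.77 → 14
G = 255 × (1-M) × (1-K) = 255 × 0.42 × 0.10 = 10.71 → 11
B = 255 × (1-Y) × (1-K) = 255 × 0.04 × 0.10 = 1.02 → 1
= RGB(14, 11, 1)


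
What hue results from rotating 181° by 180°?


New hue = (H + rotation) mod 360
New hue = (181 + 180) mod 360
= 361 mod 360
= 1°


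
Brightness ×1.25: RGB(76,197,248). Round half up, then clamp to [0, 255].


Multiply each channel by 1.25, round half up, clamp to [0, 255]
R: 76×1.25 = 95
G: 197×1.25 = 246.25 → round → 246
B: 248×1.25 = 310 → clamp → 255
= RGB(95, 246, 255)


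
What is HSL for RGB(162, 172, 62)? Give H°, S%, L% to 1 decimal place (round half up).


Normalize: R'=162/255≈0.6353, G'=172/255≈0.6745, B'=62/255≈0.2431
Max=172/255, Min=62/255, Δ=Max-Min=110/255
L = (Max+Min)/2 = (172+62)/510 = 234/510 = 0.45882… → L = 45.9%
L ≤ 0.5 → S = Δ/(Max+Min) = 110/(172+62) = 110/234 = 0.47008… → S = 47.0%
(the 1/255 factors cancel in S and H, so raw channel differences can be used)
Max is G' → H = 60 × ((B-R)/Δ + 2) = 60 × ((62-162)/110 + 2)
  -100/110 + 2 = -0.9090… + 2 = 1.0909…
  H = 60 × 1.0909… = 65.454…° → H = 65.5°
= HSL(65.5°, 47.0%, 45.9%)


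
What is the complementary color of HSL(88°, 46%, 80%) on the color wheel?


Complement = opposite side of color wheel = hue + 180°
H' = (88 + 180) mod 360 = 268°
S and L unchanged.
= HSL(268°, 46%, 80%)


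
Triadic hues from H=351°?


Triadic: equally spaced at 120° intervals
H1 = 351°
H2 = (351 + 120) mod 360 = 111°
H3 = (351 + 240) mod 360 = 231°
Triadic = 351°, 111°, 231°


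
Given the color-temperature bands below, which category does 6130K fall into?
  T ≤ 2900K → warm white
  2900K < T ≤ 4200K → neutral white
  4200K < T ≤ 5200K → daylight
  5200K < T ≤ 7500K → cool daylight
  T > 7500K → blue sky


Temperature: 6130K
5200K < 6130K ≤ 7500K → cool daylight
Classification: cool daylight


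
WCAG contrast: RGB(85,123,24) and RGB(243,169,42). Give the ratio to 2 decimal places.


Linearize each sRGB channel c=v/255: c/12.92 if c ≤ 0.04045 else ((c+0.055)/1.055)^2.4
L = 0.2126×R_lin + 0.7152×G_lin + 0.0722×B_lin
Color 1 (85,123,24):
  R=85: 85/255≈0.3333 > 0.04045 → ((0.3333+0.055)/1.055)^2.4 ≈ 0.09084
  G=123: 123/255≈0.4824 > 0.04045 → ((0.4824+0.055)/1.055)^2.4 ≈ 0.19807
  B=24: 24/255≈0.0941 > 0.04045 → ((0.0941+0.055)/1.055)^2.4 ≈ 0.00913
  L1 = 0.2126×0.09084 + 0.7152×0.19807 + 0.0722×0.00913 ≈ 0.16163
Color 2 (243,169,42):
  R=243: 243/255≈0.9529 > 0.04045 → ((0.9529+0.055)/1.055)^2.4 ≈ 0.89627
  G=169: 169/255≈0.6627 > 0.04045 → ((0.6627+0.055)/1.055)^2.4 ≈ 0.39676
  B=42: 42/255≈0.1647 > 0.04045 → ((0.1647+0.055)/1.055)^2.4 ≈ 0.02315
  L2 = 0.2126×0.89627 + 0.7152×0.39676 + 0.0722×0.02315 ≈ 0.47598
Lighter = 0.47598, Darker = 0.16163
Ratio = (L_lighter + 0.05) / (L_darker + 0.05)
Ratio = (0.47598 + 0.05) / (0.16163 + 0.05) = 0.52598 / 0.21163 ≈ 2.4853
Ratio ≈ 2.49:1


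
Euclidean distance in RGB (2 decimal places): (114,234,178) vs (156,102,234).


d = √[(R₁-R₂)² + (G₁-G₂)² + (B₁-B₂)²]
d = √[(114-156)² + (234-102)² + (178-234)²]
d = √[1764 + 17424 + 3136]
d = √22324
d ≈ 149.41


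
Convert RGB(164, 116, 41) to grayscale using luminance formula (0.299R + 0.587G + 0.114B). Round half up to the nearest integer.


Gray = 0.299×R + 0.587×G + 0.114×B
Gray = 0.299×164 + 0.587×116 + 0.114×41
Gray = 49.036 + 68.092 + 4.674
Gray = 121.802 → round half up → 122
Gray = 122


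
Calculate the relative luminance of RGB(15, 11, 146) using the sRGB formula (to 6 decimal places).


Linearize each channel (sRGB transfer function): c = v/255; c_lin = c/12.92 if c ≤ 0.04045, else ((c+0.055)/1.055)^2.4
  R: 15/255 ≈ 0.058824 > 0.04045 → ((0.058824+0.055)/1.055)^2.4 ≈ 0.004777
  G: 11/255 ≈ 0.043137 > 0.04045 → ((0.043137+0.055)/1.055)^2.4 ≈ 0.003347
  B: 146/255 ≈ 0.572549 > 0.04045 → ((0.572549+0.055)/1.055)^2.4 ≈ 0.287441
R_lin = 0.004777, G_lin = 0.003347, B_lin = 0.287441
L = 0.2126×R + 0.7152×G + 0.0722×B
L = 0.2126×0.004777 + 0.7152×0.003347 + 0.0722×0.287441
L ≈ 0.024162


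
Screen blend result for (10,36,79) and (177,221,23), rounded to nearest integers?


Screen: C = 255 - (255-A)×(255-B)/255, rounded to nearest integer
R: 255 - (255-10)×(255-177)/255 = 255 - 19110/255 ≈ 255 - 74.941 = 180.059 → 180
G: 255 - (255-36)×(255-221)/255 = 255 - 7446/255 ≈ 255 - 29.200 = 225.800 → 226
B: 255 - (255-79)×(255-23)/255 = 255 - 40832/255 ≈ 255 - 160.125 = 94.875 → 95
= RGB(180, 226, 95)


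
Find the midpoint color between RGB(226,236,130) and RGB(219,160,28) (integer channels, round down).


Midpoint: each channel = ⌊(C₁+C₂)/2⌋
R: ⌊(226+219)/2⌋ = 222
G: ⌊(236+160)/2⌋ = 198
B: ⌊(130+28)/2⌋ = 79
= RGB(222, 198, 79)


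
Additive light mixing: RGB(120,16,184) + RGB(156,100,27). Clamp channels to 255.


Additive: each channel = min(255, C₁+C₂)
R: 120+156 = 276 → 255
G: 16+100 = 116 → 116
B: 184+27 = 211 → 211
= RGB(255, 116, 211)


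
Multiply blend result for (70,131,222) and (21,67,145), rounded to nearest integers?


Multiply: C = A×B/255, rounded to nearest integer
R: 70×21/255 = 1470/255 ≈ 5.765 → 6
G: 131×67/255 = 8777/255 ≈ 34.420 → 34
B: 222×145/255 = 32190/255 ≈ 126.235 → 126
= RGB(6, 34, 126)


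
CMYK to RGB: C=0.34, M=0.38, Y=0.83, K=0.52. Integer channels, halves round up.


R = 255 × (1-C) × (1-K) = 255 × 0.66 × 0.48 = 80.784 → 81
G = 255 × (1-M) × (1-K) = 255 × 0.62 × 0.48 = 75.888 → 76
B = 255 × (1-Y) × (1-K) = 255 × 0.17 × 0.48 = 20.808 → 21
= RGB(81, 76, 21)


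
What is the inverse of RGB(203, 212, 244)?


Invert: (255-R, 255-G, 255-B)
R: 255-203 = 52
G: 255-212 = 43
B: 255-244 = 11
= RGB(52, 43, 11)


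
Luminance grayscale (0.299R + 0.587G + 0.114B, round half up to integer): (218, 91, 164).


Gray = 0.299×R + 0.587×G + 0.114×B
Gray = 0.299×218 + 0.587×91 + 0.114×164
Gray = 65.182 + 53.417 + 18.696
Gray = 137.295 → round half up → 137
Gray = 137


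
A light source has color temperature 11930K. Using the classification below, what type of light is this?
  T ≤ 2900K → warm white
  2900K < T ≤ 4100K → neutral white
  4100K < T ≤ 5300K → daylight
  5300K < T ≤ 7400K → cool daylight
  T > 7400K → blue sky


Temperature: 11930K
11930K > 7400K → blue sky
Classification: blue sky


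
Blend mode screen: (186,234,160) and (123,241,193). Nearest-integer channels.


Screen: C = 255 - (255-A)×(255-B)/255, rounded to nearest integer
R: 255 - (255-186)×(255-123)/255 = 255 - 9108/255 ≈ 255 - 35.718 = 219.282 → 219
G: 255 - (255-234)×(255-241)/255 = 255 - 294/255 ≈ 255 - 1.153 = 253.847 → 254
B: 255 - (255-160)×(255-193)/255 = 255 - 5890/255 ≈ 255 - 23.098 = 231.902 → 232
= RGB(219, 254, 232)


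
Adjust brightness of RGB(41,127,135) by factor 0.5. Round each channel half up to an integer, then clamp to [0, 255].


Multiply each channel by 0.5, round half up, clamp to [0, 255]
R: 41×0.5 = 20.5 → round → 21
G: 127×0.5 = 63.5 → round → 64
B: 135×0.5 = 67.5 → round → 68
= RGB(21, 64, 68)


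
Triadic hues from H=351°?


Triadic: equally spaced at 120° intervals
H1 = 351°
H2 = (351 + 120) mod 360 = 111°
H3 = (351 + 240) mod 360 = 231°
Triadic = 351°, 111°, 231°


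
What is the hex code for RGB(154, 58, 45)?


R = 154 → 9A (hex)
G = 58 → 3A (hex)
B = 45 → 2D (hex)
Hex = #9A3A2D


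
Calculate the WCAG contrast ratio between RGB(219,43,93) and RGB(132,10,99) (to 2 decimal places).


Linearize each sRGB channel c=v/255: c/12.92 if c ≤ 0.04045 else ((c+0.055)/1.055)^2.4
L = 0.2126×R_lin + 0.7152×G_lin + 0.0722×B_lin
Color 1 (219,43,93):
  R=219: 219/255≈0.8588 > 0.04045 → ((0.8588+0.055)/1.055)^2.4 ≈ 0.70838
  G=43: 43/255≈0.1686 > 0.04045 → ((0.1686+0.055)/1.055)^2.4 ≈ 0.02416
  B=93: 93/255≈0.3647 > 0.04045 → ((0.3647+0.055)/1.055)^2.4 ≈ 0.10946
  L1 = 0.2126×0.70838 + 0.7152×0.02416 + 0.0722×0.10946 ≈ 0.17578
Color 2 (132,10,99):
  R=132: 132/255≈0.5176 > 0.04045 → ((0.5176+0.055)/1.055)^2.4 ≈ 0.23074
  G=10: 10/255≈0.0392 ≤ 0.04045 → 0.0392/12.92 ≈ 0.00304
  B=99: 99/255≈0.3882 > 0.04045 → ((0.3882+0.055)/1.055)^2.4 ≈ 0.12477
  L2 = 0.2126×0.23074 + 0.7152×0.00304 + 0.0722×0.12477 ≈ 0.06023
Lighter = 0.17578, Darker = 0.06023
Ratio = (L_lighter + 0.05) / (L_darker + 0.05)
Ratio = (0.17578 + 0.05) / (0.06023 + 0.05) = 0.22578 / 0.11023 ≈ 2.0482
Ratio ≈ 2.05:1


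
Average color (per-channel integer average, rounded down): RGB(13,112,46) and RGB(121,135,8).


Midpoint: each channel = ⌊(C₁+C₂)/2⌋
R: ⌊(13+121)/2⌋ = 67
G: ⌊(112+135)/2⌋ = 123
B: ⌊(46+8)/2⌋ = 27
= RGB(67, 123, 27)


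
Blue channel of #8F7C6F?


Color: #8F7C6F
R = 8F = 143
G = 7C = 124
B = 6F = 111
Blue = 111


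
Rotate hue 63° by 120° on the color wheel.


New hue = (H + rotation) mod 360
New hue = (63 + 120) mod 360
= 183 mod 360
= 183°


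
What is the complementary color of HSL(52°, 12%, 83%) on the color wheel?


Complement = opposite side of color wheel = hue + 180°
H' = (52 + 180) mod 360 = 232°
S and L unchanged.
= HSL(232°, 12%, 83%)


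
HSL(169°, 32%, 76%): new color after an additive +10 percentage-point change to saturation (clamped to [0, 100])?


Original S = 32%
Adjustment = +10 percentage points
New S = 32 + (10) = 42
Clamp to [0, 100] → 42
= HSL(169°, 42%, 76%)


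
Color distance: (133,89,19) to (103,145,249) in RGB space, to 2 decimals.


d = √[(R₁-R₂)² + (G₁-G₂)² + (B₁-B₂)²]
d = √[(133-103)² + (89-145)² + (19-249)²]
d = √[900 + 3136 + 52900]
d = √56936
d ≈ 238.61


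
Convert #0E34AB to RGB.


0E → 14 (R)
34 → 52 (G)
AB → 171 (B)
= RGB(14, 52, 171)


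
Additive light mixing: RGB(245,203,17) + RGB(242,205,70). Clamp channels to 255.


Additive: each channel = min(255, C₁+C₂)
R: 245+242 = 487 → 255
G: 203+205 = 408 → 255
B: 17+70 = 87 → 87
= RGB(255, 255, 87)


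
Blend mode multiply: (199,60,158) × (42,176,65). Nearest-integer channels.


Multiply: C = A×B/255, rounded to nearest integer
R: 199×42/255 = 8358/255 ≈ 32.776 → 33
G: 60×176/255 = 10560/255 ≈ 41.412 → 41
B: 158×65/255 = 10270/255 ≈ 40.275 → 40
= RGB(33, 41, 40)


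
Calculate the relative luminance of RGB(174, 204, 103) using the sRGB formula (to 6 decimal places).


Linearize each channel (sRGB transfer function): c = v/255; c_lin = c/12.92 if c ≤ 0.04045, else ((c+0.055)/1.055)^2.4
  R: 174/255 ≈ 0.682353 > 0.04045 → ((0.682353+0.055)/1.055)^2.4 ≈ 0.423268
  G: 204/255 ≈ 0.800000 > 0.04045 → ((0.800000+0.055)/1.055)^2.4 ≈ 0.603827
  B: 103/255 ≈ 0.403922 > 0.04045 → ((0.403922+0.055)/1.055)^2.4 ≈ 0.135633
R_lin = 0.423268, G_lin = 0.603827, B_lin = 0.135633
L = 0.2126×R + 0.7152×G + 0.0722×B
L = 0.2126×0.423268 + 0.7152×0.603827 + 0.0722×0.135633
L ≈ 0.531637


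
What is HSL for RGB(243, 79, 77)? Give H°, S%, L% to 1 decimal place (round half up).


Normalize: R'=243/255≈0.9529, G'=79/255≈0.3098, B'=77/255≈0.3020
Max=243/255, Min=77/255, Δ=Max-Min=166/255
L = (Max+Min)/2 = (243+77)/510 = 320/510 = 0.62745… → L = 62.7%
L > 0.5 → S = Δ/(2-Max-Min) = 166/(510-243-77) = 166/190 = 0.87368… → S = 87.4%
(the 1/255 factors cancel in S and H, so raw channel differences can be used)
Max is R' → H = 60 × (((G-B)/Δ) mod 6) = 60 × (((79-77)/166) mod 6)
  2/166 = 0.0120…
  H = 60 × 0.0120… = 0.722…° → H = 0.7°
= HSL(0.7°, 87.4%, 62.7%)


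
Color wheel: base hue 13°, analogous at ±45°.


Base hue: 13°
Left analog: (13 - 45) mod 360 = 328°
Right analog: (13 + 45) mod 360 = 58°
Analogous hues = 328° and 58°


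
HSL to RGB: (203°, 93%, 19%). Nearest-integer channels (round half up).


H=203°, S=0.93, L=0.19
C = (1-|2L-1|)×S = (1-|-0.62|)×0.93 = 0.3534
H' = H/60 = 203/60 ≈ 3.3833; X = C×(1-|H' mod 2 - 1|) = 0.21793
m = L - C/2 = 0.19 - 0.1767 = 0.0133
Sector ⌊H'⌋ = 3 → (R',G',B') = (0.0, 0.21793, 0.3534)
RGB = ((R'+m)×255, (G'+m)×255, (B'+m)×255) = (3.3915, 58.96365, 93.5085)
Round half up → RGB(3, 59, 94)


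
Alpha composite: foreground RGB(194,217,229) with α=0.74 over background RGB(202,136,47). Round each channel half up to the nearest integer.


C = α×F + (1-α)×B, with 1-α = 0.26
R: 0.74×194 + 0.26×202 = 143.56 + 52.52 = 196.08 → 196
G: 0.74×217 + 0.26×136 = 160.58 + 35.36 = 195.94 → 196
B: 0.74×229 + 0.26×47 = 169.46 + 12.22 = 181.68 → 182
= RGB(196, 196, 182)


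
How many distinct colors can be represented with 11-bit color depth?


Colors = 2^bits = 2^11
= 2,048 colors


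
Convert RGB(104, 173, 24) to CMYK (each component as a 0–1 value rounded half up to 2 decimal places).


R'=104/255≈0.4078, G'=173/255≈0.6784, B'=24/255≈0.0941
K = 1 - max(R',G',B') = 1 - 173/255 = 82/255 = 0.32156… → 0.32
(1-R'-K)/(1-K) simplifies to (max-R)/max with max = 173:
C = (173-104)/173 = 69/173 = 0.39884… → 0.40
M = (173-173)/173 = 0/173 = 0 → 0.00
Y = (173-24)/173 = 149/173 = 0.86127… → 0.86
= CMYK(0.40, 0.00, 0.86, 0.32)


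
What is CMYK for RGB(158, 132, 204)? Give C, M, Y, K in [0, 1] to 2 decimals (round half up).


R'=158/255≈0.6196, G'=132/255≈0.5176, B'=204/255≈0.8000
K = 1 - max(R',G',B') = 1 - 204/255 = 51/255 = 0.2 → 0.20
(1-R'-K)/(1-K) simplifies to (max-R)/max with max = 204:
C = (204-158)/204 = 46/204 = 0.22549… → 0.23
M = (204-132)/204 = 72/204 = 0.35294… → 0.35
Y = (204-204)/204 = 0/204 = 0 → 0.00
= CMYK(0.23, 0.35, 0.00, 0.20)


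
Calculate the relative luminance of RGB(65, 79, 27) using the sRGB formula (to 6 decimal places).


Linearize each channel (sRGB transfer function): c = v/255; c_lin = c/12.92 if c ≤ 0.04045, else ((c+0.055)/1.055)^2.4
  R: 65/255 ≈ 0.254902 > 0.04045 → ((0.254902+0.055)/1.055)^2.4 ≈ 0.052861
  G: 79/255 ≈ 0.309804 > 0.04045 → ((0.309804+0.055)/1.055)^2.4 ≈ 0.078187
  B: 27/255 ≈ 0.105882 > 0.04045 → ((0.105882+0.055)/1.055)^2.4 ≈ 0.010960
R_lin = 0.052861, G_lin = 0.078187, B_lin = 0.010960
L = 0.2126×R + 0.7152×G + 0.0722×B
L = 0.2126×0.052861 + 0.7152×0.078187 + 0.0722×0.010960
L ≈ 0.067949


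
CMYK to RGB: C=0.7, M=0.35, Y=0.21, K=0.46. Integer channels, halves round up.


R = 255 × (1-C) × (1-K) = 255 × 0.30 × 0.54 = 41.31 → 41
G = 255 × (1-M) × (1-K) = 255 × 0.65 × 0.54 = 89.505 → 90
B = 255 × (1-Y) × (1-K) = 255 × 0.79 × 0.54 = 108.783 → 109
= RGB(41, 90, 109)


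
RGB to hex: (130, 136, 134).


R = 130 → 82 (hex)
G = 136 → 88 (hex)
B = 134 → 86 (hex)
Hex = #828886


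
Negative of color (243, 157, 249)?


Invert: (255-R, 255-G, 255-B)
R: 255-243 = 12
G: 255-157 = 98
B: 255-249 = 6
= RGB(12, 98, 6)


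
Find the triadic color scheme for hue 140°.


Triadic: equally spaced at 120° intervals
H1 = 140°
H2 = (140 + 120) mod 360 = 260°
H3 = (140 + 240) mod 360 = 20°
Triadic = 140°, 260°, 20°


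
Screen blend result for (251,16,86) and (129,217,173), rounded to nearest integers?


Screen: C = 255 - (255-A)×(255-B)/255, rounded to nearest integer
R: 255 - (255-251)×(255-129)/255 = 255 - 504/255 ≈ 255 - 1.976 = 253.024 → 253
G: 255 - (255-16)×(255-217)/255 = 255 - 9082/255 ≈ 255 - 35.616 = 219.384 → 219
B: 255 - (255-86)×(255-173)/255 = 255 - 13858/255 ≈ 255 - 54.345 = 200.655 → 201
= RGB(253, 219, 201)


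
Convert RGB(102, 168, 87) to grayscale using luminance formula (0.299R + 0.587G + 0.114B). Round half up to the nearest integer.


Gray = 0.299×R + 0.587×G + 0.114×B
Gray = 0.299×102 + 0.587×168 + 0.114×87
Gray = 30.498 + 98.616 + 9.918
Gray = 139.032 → round half up → 139
Gray = 139


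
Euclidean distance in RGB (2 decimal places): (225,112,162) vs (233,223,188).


d = √[(R₁-R₂)² + (G₁-G₂)² + (B₁-B₂)²]
d = √[(225-233)² + (112-223)² + (162-188)²]
d = √[64 + 12321 + 676]
d = √13061
d ≈ 114.28


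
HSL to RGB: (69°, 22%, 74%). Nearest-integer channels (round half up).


H=69°, S=0.22, L=0.74
C = (1-|2L-1|)×S = (1-|0.48|)×0.22 = 0.1144
H' = H/60 = 69/60 ≈ 1.1500; X = C×(1-|H' mod 2 - 1|) = 0.09724
m = L - C/2 = 0.74 - 0.0572 = 0.6828
Sector ⌊H'⌋ = 1 → (R',G',B') = (0.09724, 0.1144, 0.0)
RGB = ((R'+m)×255, (G'+m)×255, (B'+m)×255) = (198.9102, 203.286, 174.114)
Round half up → RGB(199, 203, 174)


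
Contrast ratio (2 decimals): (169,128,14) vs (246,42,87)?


Linearize each sRGB channel c=v/255: c/12.92 if c ≤ 0.04045 else ((c+0.055)/1.055)^2.4
L = 0.2126×R_lin + 0.7152×G_lin + 0.0722×B_lin
Color 1 (169,128,14):
  R=169: 169/255≈0.6627 > 0.04045 → ((0.6627+0.055)/1.055)^2.4 ≈ 0.39676
  G=128: 128/255≈0.5020 > 0.04045 → ((0.5020+0.055)/1.055)^2.4 ≈ 0.21586
  B=14: 14/255≈0.0549 > 0.04045 → ((0.0549+0.055)/1.055)^2.4 ≈ 0.00439
  L1 = 0.2126×0.39676 + 0.7152×0.21586 + 0.0722×0.00439 ≈ 0.23905
Color 2 (246,42,87):
  R=246: 246/255≈0.9647 > 0.04045 → ((0.9647+0.055)/1.055)^2.4 ≈ 0.92158
  G=42: 42/255≈0.1647 > 0.04045 → ((0.1647+0.055)/1.055)^2.4 ≈ 0.02315
  B=87: 87/255≈0.3412 > 0.04045 → ((0.3412+0.055)/1.055)^2.4 ≈ 0.09531
  L2 = 0.2126×0.92158 + 0.7152×0.02315 + 0.0722×0.09531 ≈ 0.21937
Lighter = 0.23905, Darker = 0.21937
Ratio = (L_lighter + 0.05) / (L_darker + 0.05)
Ratio = (0.23905 + 0.05) / (0.21937 + 0.05) = 0.28905 / 0.26937 ≈ 1.0731
Ratio ≈ 1.07:1


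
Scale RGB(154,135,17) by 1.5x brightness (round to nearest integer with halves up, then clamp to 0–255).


Multiply each channel by 1.5, round half up, clamp to [0, 255]
R: 154×1.5 = 231
G: 135×1.5 = 202.5 → round → 203
B: 17×1.5 = 25.5 → round → 26
= RGB(231, 203, 26)


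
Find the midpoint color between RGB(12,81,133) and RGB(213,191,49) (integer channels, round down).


Midpoint: each channel = ⌊(C₁+C₂)/2⌋
R: ⌊(12+213)/2⌋ = 112
G: ⌊(81+191)/2⌋ = 136
B: ⌊(133+49)/2⌋ = 91
= RGB(112, 136, 91)


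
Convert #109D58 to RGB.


10 → 16 (R)
9D → 157 (G)
58 → 88 (B)
= RGB(16, 157, 88)


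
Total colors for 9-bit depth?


Colors = 2^bits = 2^9
= 512 colors


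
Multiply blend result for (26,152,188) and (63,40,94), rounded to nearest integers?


Multiply: C = A×B/255, rounded to nearest integer
R: 26×63/255 = 1638/255 ≈ 6.424 → 6
G: 152×40/255 = 6080/255 ≈ 23.843 → 24
B: 188×94/255 = 17672/255 ≈ 69.302 → 69
= RGB(6, 24, 69)


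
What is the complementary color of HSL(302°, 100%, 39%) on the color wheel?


Complement = opposite side of color wheel = hue + 180°
H' = (302 + 180) mod 360 = 122°
S and L unchanged.
= HSL(122°, 100%, 39%)


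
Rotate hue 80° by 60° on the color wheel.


New hue = (H + rotation) mod 360
New hue = (80 + 60) mod 360
= 140 mod 360
= 140°


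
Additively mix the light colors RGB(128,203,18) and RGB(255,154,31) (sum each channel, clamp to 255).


Additive: each channel = min(255, C₁+C₂)
R: 128+255 = 383 → 255
G: 203+154 = 357 → 255
B: 18+31 = 49 → 49
= RGB(255, 255, 49)


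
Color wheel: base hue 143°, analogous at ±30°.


Base hue: 143°
Left analog: (143 - 30) mod 360 = 113°
Right analog: (143 + 30) mod 360 = 173°
Analogous hues = 113° and 173°


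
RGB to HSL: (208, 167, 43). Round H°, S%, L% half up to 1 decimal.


Normalize: R'=208/255≈0.8157, G'=167/255≈0.6549, B'=43/255≈0.1686
Max=208/255, Min=43/255, Δ=Max-Min=165/255
L = (Max+Min)/2 = (208+43)/510 = 251/510 = 0.49215… → L = 49.2%
L ≤ 0.5 → S = Δ/(Max+Min) = 165/(208+43) = 165/251 = 0.65737… → S = 65.7%
(the 1/255 factors cancel in S and H, so raw channel differences can be used)
Max is R' → H = 60 × (((G-B)/Δ) mod 6) = 60 × (((167-43)/165) mod 6)
  124/165 = 0.7515…
  H = 60 × 0.7515… = 45.090…° → H = 45.1°
= HSL(45.1°, 65.7%, 49.2%)


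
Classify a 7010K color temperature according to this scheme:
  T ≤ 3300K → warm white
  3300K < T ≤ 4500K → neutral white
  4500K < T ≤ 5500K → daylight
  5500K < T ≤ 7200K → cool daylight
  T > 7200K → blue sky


Temperature: 7010K
5500K < 7010K ≤ 7200K → cool daylight
Classification: cool daylight


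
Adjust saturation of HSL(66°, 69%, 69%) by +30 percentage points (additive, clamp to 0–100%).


Original S = 69%
Adjustment = +30 percentage points
New S = 69 + (30) = 99
Clamp to [0, 100] → 99
= HSL(66°, 99%, 69%)


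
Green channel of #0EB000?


Color: #0EB000
R = 0E = 14
G = B0 = 176
B = 00 = 0
Green = 176


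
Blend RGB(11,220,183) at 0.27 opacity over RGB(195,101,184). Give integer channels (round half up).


C = α×F + (1-α)×B, with 1-α = 0.73
R: 0.27×11 + 0.73×195 = 2.97 + 142.35 = 145.32 → 145
G: 0.27×220 + 0.73×101 = 59.40 + 73.73 = 133.13 → 133
B: 0.27×183 + 0.73×184 = 49.41 + 134.32 = 183.73 → 184
= RGB(145, 133, 184)


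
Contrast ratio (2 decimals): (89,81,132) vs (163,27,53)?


Linearize each sRGB channel c=v/255: c/12.92 if c ≤ 0.04045 else ((c+0.055)/1.055)^2.4
L = 0.2126×R_lin + 0.7152×G_lin + 0.0722×B_lin
Color 1 (89,81,132):
  R=89: 89/255≈0.3490 > 0.04045 → ((0.3490+0.055)/1.055)^2.4 ≈ 0.09990
  G=81: 81/255≈0.3176 > 0.04045 → ((0.3176+0.055)/1.055)^2.4 ≈ 0.08228
  B=132: 132/255≈0.5176 > 0.04045 → ((0.5176+0.055)/1.055)^2.4 ≈ 0.23074
  L1 = 0.2126×0.09990 + 0.7152×0.08228 + 0.0722×0.23074 ≈ 0.09675
Color 2 (163,27,53):
  R=163: 163/255≈0.6392 > 0.04045 → ((0.6392+0.055)/1.055)^2.4 ≈ 0.36625
  G=27: 27/255≈0.1059 > 0.04045 → ((0.1059+0.055)/1.055)^2.4 ≈ 0.01096
  B=53: 53/255≈0.2078 > 0.04045 → ((0.2078+0.055)/1.055)^2.4 ≈ 0.03560
  L2 = 0.2126×0.36625 + 0.7152×0.01096 + 0.0722×0.03560 ≈ 0.08827
Lighter = 0.09675, Darker = 0.08827
Ratio = (L_lighter + 0.05) / (L_darker + 0.05)
Ratio = (0.09675 + 0.05) / (0.08827 + 0.05) = 0.14675 / 0.13827 ≈ 1.0613
Ratio ≈ 1.06:1


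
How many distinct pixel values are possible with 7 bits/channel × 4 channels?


Total bits = 7 bits/channel × 4 channels = 28 bits
Distinct pixel values = 2^28
= 268,435,456 pixel values


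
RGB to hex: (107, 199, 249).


R = 107 → 6B (hex)
G = 199 → C7 (hex)
B = 249 → F9 (hex)
Hex = #6BC7F9


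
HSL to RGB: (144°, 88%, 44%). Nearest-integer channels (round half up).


H=144°, S=0.88, L=0.44
C = (1-|2L-1|)×S = (1-|-0.12|)×0.88 = 0.7744
H' = H/60 = 144/60 ≈ 2.4000; X = C×(1-|H' mod 2 - 1|) = 0.30976
m = L - C/2 = 0.44 - 0.3872 = 0.0528
Sector ⌊H'⌋ = 2 → (R',G',B') = (0.0, 0.7744, 0.30976)
RGB = ((R'+m)×255, (G'+m)×255, (B'+m)×255) = (13.464, 210.936, 92.4528)
Round half up → RGB(13, 211, 92)


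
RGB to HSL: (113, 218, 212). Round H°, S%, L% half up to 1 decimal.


Normalize: R'=113/255≈0.4431, G'=218/255≈0.8549, B'=212/255≈0.8314
Max=218/255, Min=113/255, Δ=Max-Min=105/255
L = (Max+Min)/2 = (218+113)/510 = 331/510 = 0.64901… → L = 64.9%
L > 0.5 → S = Δ/(2-Max-Min) = 105/(510-218-113) = 105/179 = 0.58659… → S = 58.7%
(the 1/255 factors cancel in S and H, so raw channel differences can be used)
Max is G' → H = 60 × ((B-R)/Δ + 2) = 60 × ((212-113)/105 + 2)
  99/105 + 2 = 0.9428… + 2 = 2.9428…
  H = 60 × 2.9428… = 176.571…° → H = 176.6°
= HSL(176.6°, 58.7%, 64.9%)


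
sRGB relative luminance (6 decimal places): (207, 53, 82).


Linearize each channel (sRGB transfer function): c = v/255; c_lin = c/12.92 if c ≤ 0.04045, else ((c+0.055)/1.055)^2.4
  R: 207/255 ≈ 0.811765 > 0.04045 → ((0.811765+0.055)/1.055)^2.4 ≈ 0.623960
  G: 53/255 ≈ 0.207843 > 0.04045 → ((0.207843+0.055)/1.055)^2.4 ≈ 0.035601
  B: 82/255 ≈ 0.321569 > 0.04045 → ((0.321569+0.055)/1.055)^2.4 ≈ 0.084376
R_lin = 0.623960, G_lin = 0.035601, B_lin = 0.084376
L = 0.2126×R + 0.7152×G + 0.0722×B
L = 0.2126×0.623960 + 0.7152×0.035601 + 0.0722×0.084376
L ≈ 0.164208


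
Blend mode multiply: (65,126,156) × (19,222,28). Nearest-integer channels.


Multiply: C = A×B/255, rounded to nearest integer
R: 65×19/255 = 1235/255 ≈ 4.843 → 5
G: 126×222/255 = 27972/255 ≈ 109.694 → 110
B: 156×28/255 = 4368/255 ≈ 17.129 → 17
= RGB(5, 110, 17)


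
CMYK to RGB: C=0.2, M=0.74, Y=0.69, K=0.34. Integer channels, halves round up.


R = 255 × (1-C) × (1-K) = 255 × 0.80 × 0.66 = 134.64 → 135
G = 255 × (1-M) × (1-K) = 255 × 0.26 × 0.66 = 43.758 → 44
B = 255 × (1-Y) × (1-K) = 255 × 0.31 × 0.66 = 52.173 → 52
= RGB(135, 44, 52)


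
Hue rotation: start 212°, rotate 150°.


New hue = (H + rotation) mod 360
New hue = (212 + 150) mod 360
= 362 mod 360
= 2°


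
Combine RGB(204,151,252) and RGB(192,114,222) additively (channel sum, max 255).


Additive: each channel = min(255, C₁+C₂)
R: 204+192 = 396 → 255
G: 151+114 = 265 → 255
B: 252+222 = 474 → 255
= RGB(255, 255, 255)


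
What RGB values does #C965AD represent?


C9 → 201 (R)
65 → 101 (G)
AD → 173 (B)
= RGB(201, 101, 173)


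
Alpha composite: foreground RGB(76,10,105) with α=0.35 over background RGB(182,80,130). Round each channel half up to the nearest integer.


C = α×F + (1-α)×B, with 1-α = 0.65
R: 0.35×76 + 0.65×182 = 26.60 + 118.30 = 144.90 → 145
G: 0.35×10 + 0.65×80 = 3.50 + 52.00 = 55.50 → 56
B: 0.35×105 + 0.65×130 = 36.75 + 84.50 = 121.25 → 121
= RGB(145, 56, 121)


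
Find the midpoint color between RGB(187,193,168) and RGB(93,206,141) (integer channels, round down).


Midpoint: each channel = ⌊(C₁+C₂)/2⌋
R: ⌊(187+93)/2⌋ = 140
G: ⌊(193+206)/2⌋ = 199
B: ⌊(168+141)/2⌋ = 154
= RGB(140, 199, 154)


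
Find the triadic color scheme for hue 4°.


Triadic: equally spaced at 120° intervals
H1 = 4°
H2 = (4 + 120) mod 360 = 124°
H3 = (4 + 240) mod 360 = 244°
Triadic = 4°, 124°, 244°


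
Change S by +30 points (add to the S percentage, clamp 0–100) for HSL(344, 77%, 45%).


Original S = 77%
Adjustment = +30 percentage points
New S = 77 + (30) = 107
Clamp to [0, 100] → 100
= HSL(344°, 100%, 45%)


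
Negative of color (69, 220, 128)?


Invert: (255-R, 255-G, 255-B)
R: 255-69 = 186
G: 255-220 = 35
B: 255-128 = 127
= RGB(186, 35, 127)


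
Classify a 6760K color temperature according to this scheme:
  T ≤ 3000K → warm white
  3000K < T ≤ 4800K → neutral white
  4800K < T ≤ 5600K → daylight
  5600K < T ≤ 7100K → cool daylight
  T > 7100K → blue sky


Temperature: 6760K
5600K < 6760K ≤ 7100K → cool daylight
Classification: cool daylight


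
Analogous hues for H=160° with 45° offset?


Base hue: 160°
Left analog: (160 - 45) mod 360 = 115°
Right analog: (160 + 45) mod 360 = 205°
Analogous hues = 115° and 205°


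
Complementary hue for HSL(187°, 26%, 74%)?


Complement = opposite side of color wheel = hue + 180°
H' = (187 + 180) mod 360 = 7°
S and L unchanged.
= HSL(7°, 26%, 74%)


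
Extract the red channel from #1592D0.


Color: #1592D0
R = 15 = 21
G = 92 = 146
B = D0 = 208
Red = 21


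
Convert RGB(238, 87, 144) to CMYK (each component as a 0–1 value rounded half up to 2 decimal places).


R'=238/255≈0.9333, G'=87/255≈0.3412, B'=144/255≈0.5647
K = 1 - max(R',G',B') = 1 - 238/255 = 17/255 = 0.06666… → 0.07
(1-R'-K)/(1-K) simplifies to (max-R)/max with max = 238:
C = (238-238)/238 = 0/238 = 0 → 0.00
M = (238-87)/238 = 151/238 = 0.63445… → 0.63
Y = (238-144)/238 = 94/238 = 0.39495… → 0.39
= CMYK(0.00, 0.63, 0.39, 0.07)


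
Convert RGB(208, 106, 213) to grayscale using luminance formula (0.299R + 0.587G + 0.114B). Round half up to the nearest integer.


Gray = 0.299×R + 0.587×G + 0.114×B
Gray = 0.299×208 + 0.587×106 + 0.114×213
Gray = 62.192 + 62.222 + 24.282
Gray = 148.696 → round half up → 149
Gray = 149


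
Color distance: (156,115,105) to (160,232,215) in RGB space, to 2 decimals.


d = √[(R₁-R₂)² + (G₁-G₂)² + (B₁-B₂)²]
d = √[(156-160)² + (115-232)² + (105-215)²]
d = √[16 + 13689 + 12100]
d = √25805
d ≈ 160.64


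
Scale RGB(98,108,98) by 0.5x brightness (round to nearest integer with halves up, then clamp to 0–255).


Multiply each channel by 0.5, round half up, clamp to [0, 255]
R: 98×0.5 = 49
G: 108×0.5 = 54
B: 98×0.5 = 49
= RGB(49, 54, 49)


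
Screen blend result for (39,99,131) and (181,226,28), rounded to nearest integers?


Screen: C = 255 - (255-A)×(255-B)/255, rounded to nearest integer
R: 255 - (255-39)×(255-181)/255 = 255 - 15984/255 ≈ 255 - 62.682 = 192.318 → 192
G: 255 - (255-99)×(255-226)/255 = 255 - 4524/255 ≈ 255 - 17.741 = 237.259 → 237
B: 255 - (255-131)×(255-28)/255 = 255 - 28148/255 ≈ 255 - 110.384 = 144.616 → 145
= RGB(192, 237, 145)


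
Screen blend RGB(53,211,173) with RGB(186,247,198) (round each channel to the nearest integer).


Screen: C = 255 - (255-A)×(255-B)/255, rounded to nearest integer
R: 255 - (255-53)×(255-186)/255 = 255 - 13938/255 ≈ 255 - 54.659 = 200.341 → 200
G: 255 - (255-211)×(255-247)/255 = 255 - 352/255 ≈ 255 - 1.380 = 253.620 → 254
B: 255 - (255-173)×(255-198)/255 = 255 - 4674/255 ≈ 255 - 18.329 = 236.671 → 237
= RGB(200, 254, 237)


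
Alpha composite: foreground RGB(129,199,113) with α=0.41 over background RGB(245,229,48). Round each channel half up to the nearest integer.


C = α×F + (1-α)×B, with 1-α = 0.59
R: 0.41×129 + 0.59×245 = 52.89 + 144.55 = 197.44 → 197
G: 0.41×199 + 0.59×229 = 81.59 + 135.11 = 216.70 → 217
B: 0.41×113 + 0.59×48 = 46.33 + 28.32 = 74.65 → 75
= RGB(197, 217, 75)


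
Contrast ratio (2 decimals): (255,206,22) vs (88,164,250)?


Linearize each sRGB channel c=v/255: c/12.92 if c ≤ 0.04045 else ((c+0.055)/1.055)^2.4
L = 0.2126×R_lin + 0.7152×G_lin + 0.0722×B_lin
Color 1 (255,206,22):
  R=255: 255/255≈1.0000 > 0.04045 → ((1.0000+0.055)/1.055)^2.4 ≈ 1.00000
  G=206: 206/255≈0.8078 > 0.04045 → ((0.8078+0.055)/1.055)^2.4 ≈ 0.61721
  B=22: 22/255≈0.0863 > 0.04045 → ((0.0863+0.055)/1.055)^2.4 ≈ 0.00802
  L1 = 0.2126×1.00000 + 0.7152×0.61721 + 0.0722×0.00802 ≈ 0.65461
Color 2 (88,164,250):
  R=88: 88/255≈0.3451 > 0.04045 → ((0.3451+0.055)/1.055)^2.4 ≈ 0.09759
  G=164: 164/255≈0.6431 > 0.04045 → ((0.6431+0.055)/1.055)^2.4 ≈ 0.37124
  B=250: 250/255≈0.9804 > 0.04045 → ((0.9804+0.055)/1.055)^2.4 ≈ 0.95597
  L2 = 0.2126×0.09759 + 0.7152×0.37124 + 0.0722×0.95597 ≈ 0.35528
Lighter = 0.65461, Darker = 0.35528
Ratio = (L_lighter + 0.05) / (L_darker + 0.05)
Ratio = (0.65461 + 0.05) / (0.35528 + 0.05) = 0.70461 / 0.40528 ≈ 1.7386
Ratio ≈ 1.74:1


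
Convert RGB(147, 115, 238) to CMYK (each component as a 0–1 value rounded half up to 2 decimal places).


R'=147/255≈0.5765, G'=115/255≈0.4510, B'=238/255≈0.9333
K = 1 - max(R',G',B') = 1 - 238/255 = 17/255 = 0.06666… → 0.07
(1-R'-K)/(1-K) simplifies to (max-R)/max with max = 238:
C = (238-147)/238 = 91/238 = 0.38235… → 0.38
M = (238-115)/238 = 123/238 = 0.51680… → 0.52
Y = (238-238)/238 = 0/238 = 0 → 0.00
= CMYK(0.38, 0.52, 0.00, 0.07)


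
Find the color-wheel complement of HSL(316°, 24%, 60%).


Complement = opposite side of color wheel = hue + 180°
H' = (316 + 180) mod 360 = 136°
S and L unchanged.
= HSL(136°, 24%, 60%)
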